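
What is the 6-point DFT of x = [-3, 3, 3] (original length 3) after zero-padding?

Original 3-point DFT: [3, -6, -6]
Zero-padded 6-point DFT provides frequency interpolation.

DFT_6([x, 0, ...]) = [3, -3.0000-5.1962i, -6, -3, -6, -3.0000+5.1962i]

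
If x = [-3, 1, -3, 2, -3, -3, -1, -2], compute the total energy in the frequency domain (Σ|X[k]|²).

Parseval: Σ|x[n]|² = (1/N)Σ|X[k]|², so Σ|X[k]|² = N·Σ|x[n]|² = 8·46.0000

Σ|X[k]|² = N·Σ|x[n]|² = 8·46.0000 = 368.0000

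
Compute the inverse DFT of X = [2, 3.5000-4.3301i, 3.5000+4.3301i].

x[n] = (1/3) Σ(k=0 to 2) X[k] · e^(2πikn/3)

Computing each x[n]:
x[0] = 3
x[1] = 2
x[2] = -3

x = [3, 2, -3]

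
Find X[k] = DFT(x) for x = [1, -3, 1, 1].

X[k] = Σ(n=0 to 3) x[n] · ω_4^(nk)
where ω_4 = e^(-2πi/4)

Computing each X[k]:
X[0] = 0
X[1] = 4i
X[2] = 4
X[3] = -4i

X = [0, 4i, 4, -4i]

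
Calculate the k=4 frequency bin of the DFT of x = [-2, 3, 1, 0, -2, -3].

X[4] = Σ(n=0 to 5) x[n] · ω_6^(4n) where ω_6 = e^(-2πi/6)
= (-2)·ω_6^0 + (3)·ω_6^4 + (1)·ω_6^8 + (0)·ω_6^12 + (-2)·ω_6^16 + (-3)·ω_6^20

X[4] = -1.5000+2.5981i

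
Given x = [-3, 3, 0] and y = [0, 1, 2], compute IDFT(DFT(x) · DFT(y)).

(x ⊛ y)[n] = Σ(m=0 to 2) x[m] · y[(n-m) mod 3]

Computing each output sample:
(x ⊛ y)[0] = 6
(x ⊛ y)[1] = -3
(x ⊛ y)[2] = -3

x ⊛ y = [6, -3, -3]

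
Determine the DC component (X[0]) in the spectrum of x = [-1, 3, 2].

X[0] = Σ(n=0 to 2) x[n] · ω_3^0 = Σ x[n]
= (-1) + (3) + (2)

X[0] = 4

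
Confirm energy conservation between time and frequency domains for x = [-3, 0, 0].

Time domain:
Σ|x[n]|² = |-3|² + |0|² + |0|² = 9.0000

Frequency domain:
(1/3)Σ|X[k]|² = (1/3)(|-3|² + |-3|² + |-3|²) = (1/3)·27.0000 = 9.0000

Both sides agree, confirming Parseval's theorem.

Σ|x[n]|² = (1/N)Σ|X[k]|² = 9.0000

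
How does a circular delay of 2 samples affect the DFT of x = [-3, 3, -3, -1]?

Time shift by 2: X_shifted[k] = ω_4^(2k) · X[k]
Shifted x = [-3, -1, -3, 3]

DFT(x[n-2]) = [-4, 4i, -8, -4i]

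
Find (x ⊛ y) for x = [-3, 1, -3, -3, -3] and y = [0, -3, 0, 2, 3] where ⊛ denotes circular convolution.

(x ⊛ y)[n] = Σ(m=0 to 4) x[m] · y[(n-m) mod 5]

Computing each output sample:
(x ⊛ y)[0] = 6
(x ⊛ y)[1] = -6
(x ⊛ y)[2] = -18
(x ⊛ y)[3] = -6
(x ⊛ y)[4] = 2

x ⊛ y = [6, -6, -18, -6, 2]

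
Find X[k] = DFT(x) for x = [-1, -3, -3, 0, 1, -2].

X[k] = Σ(n=0 to 5) x[n] · ω_6^(nk)
where ω_6 = e^(-2πi/6)

Computing each X[k]:
X[0] = -8
X[1] = -2.5000+4.3301i
X[2] = 2.5000-2.5981i
X[3] = 2
X[4] = 2.5000+2.5981i
X[5] = -2.5000-4.3301i

X = [-8, -2.5000+4.3301i, 2.5000-2.5981i, 2, 2.5000+2.5981i, -2.5000-4.3301i]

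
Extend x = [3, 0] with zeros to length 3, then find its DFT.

Original 2-point DFT: [3, 3]
Zero-padded 3-point DFT provides frequency interpolation.

DFT_3([x, 0, ...]) = [3, 3, 3]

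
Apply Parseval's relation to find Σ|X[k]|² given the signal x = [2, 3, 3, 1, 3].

Parseval: Σ|x[n]|² = (1/N)Σ|X[k]|², so Σ|X[k]|² = N·Σ|x[n]|² = 5·32.0000

Σ|X[k]|² = N·Σ|x[n]|² = 5·32.0000 = 160.0000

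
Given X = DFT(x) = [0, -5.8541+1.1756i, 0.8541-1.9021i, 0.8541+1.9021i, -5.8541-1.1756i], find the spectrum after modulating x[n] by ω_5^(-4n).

Modulation property: DFT(ω_5^(-4n)·x[n]) = X[(k-4) mod 5], so circularly shift X by 4 positions.

X[k-4] = [-5.8541+1.1756i, 0.8541-1.9021i, 0.8541+1.9021i, -5.8541-1.1756i, 0]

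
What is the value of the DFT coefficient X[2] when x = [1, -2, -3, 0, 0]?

X[2] = Σ(n=0 to 4) x[n] · ω_5^(2n) where ω_5 = e^(-2πi/5)
= (1)·ω_5^0 + (-2)·ω_5^2 + (-3)·ω_5^4 + (0)·ω_5^6 + (0)·ω_5^8

X[2] = 1.6910-1.6776i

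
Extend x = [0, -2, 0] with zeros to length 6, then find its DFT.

Original 3-point DFT: [-2, 1.0000+1.7321i, 1.0000-1.7321i]
Zero-padded 6-point DFT provides frequency interpolation.

DFT_6([x, 0, ...]) = [-2, -1.0000+1.7321i, 1.0000+1.7321i, 2, 1.0000-1.7321i, -1.0000-1.7321i]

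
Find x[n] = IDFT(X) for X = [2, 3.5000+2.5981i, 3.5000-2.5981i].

x[n] = (1/3) Σ(k=0 to 2) X[k] · e^(2πikn/3)

Computing each x[n]:
x[0] = 3
x[1] = -2
x[2] = 1

x = [3, -2, 1]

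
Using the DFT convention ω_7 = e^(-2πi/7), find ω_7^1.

ω_7^1 = e^(-2πi·1/7)
= cos(-2π·1/7) + i·sin(-2π·1/7)
= cos(-2π/7) + i·sin(-2π/7)

ω_7^1 = cos(-2π/7) + i·sin(-2π/7) = 0.6235-0.7818i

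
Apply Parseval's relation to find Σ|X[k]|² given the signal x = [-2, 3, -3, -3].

Parseval: Σ|x[n]|² = (1/N)Σ|X[k]|², so Σ|X[k]|² = N·Σ|x[n]|² = 4·31.0000

Σ|X[k]|² = N·Σ|x[n]|² = 4·31.0000 = 124.0000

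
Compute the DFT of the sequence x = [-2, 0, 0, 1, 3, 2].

X[k] = Σ(n=0 to 5) x[n] · ω_6^(nk)
where ω_6 = e^(-2πi/6)

Computing each X[k]:
X[0] = 4
X[1] = -3.5000+4.3301i
X[2] = -3.5000-0.8660i
X[3] = -2
X[4] = -3.5000+0.8660i
X[5] = -3.5000-4.3301i

X = [4, -3.5000+4.3301i, -3.5000-0.8660i, -2, -3.5000+0.8660i, -3.5000-4.3301i]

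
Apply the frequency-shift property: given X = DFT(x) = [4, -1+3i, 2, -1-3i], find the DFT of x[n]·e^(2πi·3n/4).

Modulation property: DFT(ω_4^(-3n)·x[n]) = X[(k-3) mod 4], so circularly shift X by 3 positions.

X[k-3] = [-1+3i, 2, -1-3i, 4]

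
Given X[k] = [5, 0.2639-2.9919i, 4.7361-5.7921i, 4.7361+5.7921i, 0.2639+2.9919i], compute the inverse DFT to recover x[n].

x[n] = (1/5) Σ(k=0 to 4) X[k] · e^(2πikn/5)

Computing each x[n]:
x[0] = 3
x[1] = 2
x[2] = 0
x[3] = 3
x[4] = -3

x = [3, 2, 0, 3, -3]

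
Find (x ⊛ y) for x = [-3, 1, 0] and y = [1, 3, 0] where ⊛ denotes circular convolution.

(x ⊛ y)[n] = Σ(m=0 to 2) x[m] · y[(n-m) mod 3]

Computing each output sample:
(x ⊛ y)[0] = -3
(x ⊛ y)[1] = -8
(x ⊛ y)[2] = 3

x ⊛ y = [-3, -8, 3]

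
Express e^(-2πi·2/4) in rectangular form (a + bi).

ω_4^2 = e^(-2πi·2/4)
= cos(-2π·2/4) + i·sin(-2π·2/4)
= cos(-4π/4) + i·sin(-4π/4)

ω_4^2 = cos(-4π/4) + i·sin(-4π/4) = -1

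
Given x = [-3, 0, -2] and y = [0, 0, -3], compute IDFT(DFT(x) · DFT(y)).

(x ⊛ y)[n] = Σ(m=0 to 2) x[m] · y[(n-m) mod 3]

Computing each output sample:
(x ⊛ y)[0] = 0
(x ⊛ y)[1] = 6
(x ⊛ y)[2] = 9

x ⊛ y = [0, 6, 9]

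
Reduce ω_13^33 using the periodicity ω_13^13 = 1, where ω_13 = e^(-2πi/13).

Since ω_13^13 = 1, powers reduce modulo 13.
33 mod 13 = 7
So ω_13^33 = ω_13^7 = e^(-2πi·7/13)

ω_13^33 = ω_13^7 = -0.9709+0.2393i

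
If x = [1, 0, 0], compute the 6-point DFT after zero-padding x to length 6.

Original 3-point DFT: [1, 1, 1]
Zero-padded 6-point DFT provides frequency interpolation.

DFT_6([x, 0, ...]) = [1, 1, 1, 1, 1, 1]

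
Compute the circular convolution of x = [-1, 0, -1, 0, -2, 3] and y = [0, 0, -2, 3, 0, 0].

(x ⊛ y)[n] = Σ(m=0 to 5) x[m] · y[(n-m) mod 6]

Computing each output sample:
(x ⊛ y)[0] = 4
(x ⊛ y)[1] = -12
(x ⊛ y)[2] = 11
(x ⊛ y)[3] = -3
(x ⊛ y)[4] = 2
(x ⊛ y)[5] = -3

x ⊛ y = [4, -12, 11, -3, 2, -3]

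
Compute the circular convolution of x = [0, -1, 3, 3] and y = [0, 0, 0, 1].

(x ⊛ y)[n] = Σ(m=0 to 3) x[m] · y[(n-m) mod 4]

Computing each output sample:
(x ⊛ y)[0] = -1
(x ⊛ y)[1] = 3
(x ⊛ y)[2] = 3
(x ⊛ y)[3] = 0

x ⊛ y = [-1, 3, 3, 0]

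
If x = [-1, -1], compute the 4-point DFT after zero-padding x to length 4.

Original 2-point DFT: [-2, 0]
Zero-padded 4-point DFT provides frequency interpolation.

DFT_4([x, 0, ...]) = [-2, -1+1i, 0, -1-1i]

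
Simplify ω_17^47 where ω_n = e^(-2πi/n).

Since ω_17^17 = 1, powers reduce modulo 17.
47 mod 17 = 13
So ω_17^47 = ω_17^13 = e^(-2πi·13/17)

ω_17^47 = ω_17^13 = 0.0923+0.9957i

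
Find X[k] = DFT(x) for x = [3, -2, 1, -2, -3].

X[k] = Σ(n=0 to 4) x[n] · ω_5^(nk)
where ω_5 = e^(-2πi/5)

Computing each X[k]:
X[0] = -3
X[1] = 2.2639-2.7144i
X[2] = 6.7361+2.2654i
X[3] = 6.7361-2.2654i
X[4] = 2.2639+2.7144i

X = [-3, 2.2639-2.7144i, 6.7361+2.2654i, 6.7361-2.2654i, 2.2639+2.7144i]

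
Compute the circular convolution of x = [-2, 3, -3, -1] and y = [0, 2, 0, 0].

(x ⊛ y)[n] = Σ(m=0 to 3) x[m] · y[(n-m) mod 4]

Computing each output sample:
(x ⊛ y)[0] = -2
(x ⊛ y)[1] = -4
(x ⊛ y)[2] = 6
(x ⊛ y)[3] = -6

x ⊛ y = [-2, -4, 6, -6]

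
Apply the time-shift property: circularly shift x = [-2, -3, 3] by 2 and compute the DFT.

Time shift by 2: X_shifted[k] = ω_3^(2k) · X[k]
Shifted x = [-3, 3, -2]

DFT(x[n-2]) = [-2, -3.5000-4.3301i, -3.5000+4.3301i]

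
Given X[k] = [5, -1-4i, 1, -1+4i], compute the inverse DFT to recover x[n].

x[n] = (1/4) Σ(k=0 to 3) X[k] · e^(2πikn/4)

Computing each x[n]:
x[0] = 1
x[1] = 3
x[2] = 2
x[3] = -1

x = [1, 3, 2, -1]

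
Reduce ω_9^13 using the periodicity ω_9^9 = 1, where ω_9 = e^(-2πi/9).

Since ω_9^9 = 1, powers reduce modulo 9.
13 mod 9 = 4
So ω_9^13 = ω_9^4 = e^(-2πi·4/9)

ω_9^13 = ω_9^4 = -0.9397-0.3420i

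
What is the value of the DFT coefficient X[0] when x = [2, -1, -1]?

X[0] = Σ(n=0 to 2) x[n] · ω_3^0 = Σ x[n]
= (2) + (-1) + (-1)

X[0] = 0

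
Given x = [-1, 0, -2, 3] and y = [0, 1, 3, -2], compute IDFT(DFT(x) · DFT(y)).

(x ⊛ y)[n] = Σ(m=0 to 3) x[m] · y[(n-m) mod 4]

Computing each output sample:
(x ⊛ y)[0] = -3
(x ⊛ y)[1] = 12
(x ⊛ y)[2] = -9
(x ⊛ y)[3] = 0

x ⊛ y = [-3, 12, -9, 0]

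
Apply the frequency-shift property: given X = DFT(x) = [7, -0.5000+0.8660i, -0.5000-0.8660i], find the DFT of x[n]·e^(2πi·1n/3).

Modulation property: DFT(ω_3^(-1n)·x[n]) = X[(k-1) mod 3], so circularly shift X by 1 positions.

X[k-1] = [-0.5000-0.8660i, 7, -0.5000+0.8660i]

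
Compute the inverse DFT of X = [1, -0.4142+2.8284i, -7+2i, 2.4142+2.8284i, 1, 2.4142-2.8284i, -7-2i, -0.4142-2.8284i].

x[n] = (1/8) Σ(k=0 to 7) X[k] · e^(2πikn/8)

Computing each x[n]:
x[0] = -1
x[1] = -2
x[2] = 2
x[3] = 0
x[4] = -2
x[5] = 1
x[6] = 2
x[7] = 1

x = [-1, -2, 2, 0, -2, 1, 2, 1]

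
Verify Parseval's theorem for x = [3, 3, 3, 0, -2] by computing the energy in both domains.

Time domain:
Σ|x[n]|² = |3|² + |3|² + |3|² + |0|² + |-2|² = 31.0000

Frequency domain:
(1/5)Σ|X[k]|² = (1/5)(|7|² + |0.8820-6.5186i|² + |3.1180-0.0858i|² + |3.1180+0.0858i|² + |0.8820+6.5186i|²) = (1/5)·155.0000 = 31.0000

Both sides agree, confirming Parseval's theorem.

Σ|x[n]|² = (1/N)Σ|X[k]|² = 31.0000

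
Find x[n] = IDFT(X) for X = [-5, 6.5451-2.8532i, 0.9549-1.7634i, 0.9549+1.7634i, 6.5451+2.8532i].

x[n] = (1/5) Σ(k=0 to 4) X[k] · e^(2πikn/5)

Computing each x[n]:
x[0] = 2
x[1] = 1
x[2] = -3
x[3] = -3
x[4] = -2

x = [2, 1, -3, -3, -2]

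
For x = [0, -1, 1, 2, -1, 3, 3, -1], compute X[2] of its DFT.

X[2] = Σ(n=0 to 7) x[n] · ω_8^(2n) where ω_8 = e^(-2πi/8)
= (0)·ω_8^0 + (-1)·ω_8^2 + (1)·ω_8^4 + (2)·ω_8^6 + (-1)·ω_8^8 + (3)·ω_8^10 + (3)·ω_8^12 + (-1)·ω_8^14

X[2] = -5-1i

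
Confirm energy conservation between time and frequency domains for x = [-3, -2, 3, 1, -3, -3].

Time domain:
Σ|x[n]|² = |-3|² + |-2|² + |3|² + |1|² + |-3|² + |-3|² = 41.0000

Frequency domain:
(1/6)Σ|X[k]|² = (1/6)(|-7|² + |-6.5000-6.0622i|² + |0.5000+4.3301i|² + |1|² + |0.5000-4.3301i|² + |-6.5000+6.0622i|²) = (1/6)·246.0000 = 41.0000

Both sides agree, confirming Parseval's theorem.

Σ|x[n]|² = (1/N)Σ|X[k]|² = 41.0000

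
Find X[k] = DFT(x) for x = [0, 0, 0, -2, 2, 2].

X[k] = Σ(n=0 to 5) x[n] · ω_6^(nk)
where ω_6 = e^(-2πi/6)

Computing each X[k]:
X[0] = 2
X[1] = 2.0000+3.4641i
X[2] = -4
X[3] = 2
X[4] = -4
X[5] = 2.0000-3.4641i

X = [2, 2.0000+3.4641i, -4, 2, -4, 2.0000-3.4641i]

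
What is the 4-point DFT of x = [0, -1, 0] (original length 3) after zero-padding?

Original 3-point DFT: [-1, 0.5000+0.8660i, 0.5000-0.8660i]
Zero-padded 4-point DFT provides frequency interpolation.

DFT_4([x, 0, ...]) = [-1, 1i, 1, -1i]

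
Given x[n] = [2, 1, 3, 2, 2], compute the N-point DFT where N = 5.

X[k] = Σ(n=0 to 4) x[n] · ω_5^(nk)
where ω_5 = e^(-2πi/5)

Computing each X[k]:
X[0] = 10
X[1] = -1.1180+0.3633i
X[2] = 1.1180+1.5388i
X[3] = 1.1180-1.5388i
X[4] = -1.1180-0.3633i

X = [10, -1.1180+0.3633i, 1.1180+1.5388i, 1.1180-1.5388i, -1.1180-0.3633i]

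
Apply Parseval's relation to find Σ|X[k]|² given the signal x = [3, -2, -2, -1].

Parseval: Σ|x[n]|² = (1/N)Σ|X[k]|², so Σ|X[k]|² = N·Σ|x[n]|² = 4·18.0000

Σ|X[k]|² = N·Σ|x[n]|² = 4·18.0000 = 72.0000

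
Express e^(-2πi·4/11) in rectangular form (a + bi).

ω_11^4 = e^(-2πi·4/11)
= cos(-2π·4/11) + i·sin(-2π·4/11)
= cos(-8π/11) + i·sin(-8π/11)

ω_11^4 = cos(-8π/11) + i·sin(-8π/11) = -0.6549-0.7557i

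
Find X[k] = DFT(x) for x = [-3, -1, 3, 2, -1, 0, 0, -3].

X[k] = Σ(n=0 to 7) x[n] · ω_8^(nk)
where ω_8 = e^(-2πi/8)

Computing each X[k]:
X[0] = -3
X[1] = -6.2426-5.8284i
X[2] = -7
X[3] = 2.2426+0.1716i
X[4] = 1
X[5] = 2.2426-0.1716i
X[6] = -7
X[7] = -6.2426+5.8284i

X = [-3, -6.2426-5.8284i, -7, 2.2426+0.1716i, 1, 2.2426-0.1716i, -7, -6.2426+5.8284i]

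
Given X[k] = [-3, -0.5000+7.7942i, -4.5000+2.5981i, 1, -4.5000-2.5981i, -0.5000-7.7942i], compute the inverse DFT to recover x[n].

x[n] = (1/6) Σ(k=0 to 5) X[k] · e^(2πikn/6)

Computing each x[n]:
x[0] = -2
x[1] = -3
x[2] = -1
x[3] = -2
x[4] = 2
x[5] = 3

x = [-2, -3, -1, -2, 2, 3]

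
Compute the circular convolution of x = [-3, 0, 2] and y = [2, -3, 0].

(x ⊛ y)[n] = Σ(m=0 to 2) x[m] · y[(n-m) mod 3]

Computing each output sample:
(x ⊛ y)[0] = -12
(x ⊛ y)[1] = 9
(x ⊛ y)[2] = 4

x ⊛ y = [-12, 9, 4]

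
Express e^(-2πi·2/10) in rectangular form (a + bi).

ω_10^2 = e^(-2πi·2/10)
= cos(-2π·2/10) + i·sin(-2π·2/10)
= cos(-4π/10) + i·sin(-4π/10)

ω_10^2 = cos(-4π/10) + i·sin(-4π/10) = 0.3090-0.9511i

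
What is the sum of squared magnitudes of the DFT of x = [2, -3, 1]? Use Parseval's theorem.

Parseval: Σ|x[n]|² = (1/N)Σ|X[k]|², so Σ|X[k]|² = N·Σ|x[n]|² = 3·14.0000

Σ|X[k]|² = N·Σ|x[n]|² = 3·14.0000 = 42.0000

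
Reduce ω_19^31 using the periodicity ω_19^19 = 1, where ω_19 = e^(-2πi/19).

Since ω_19^19 = 1, powers reduce modulo 19.
31 mod 19 = 12
So ω_19^31 = ω_19^12 = e^(-2πi·12/19)

ω_19^31 = ω_19^12 = -0.6773+0.7357i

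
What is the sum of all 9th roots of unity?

Sum of all nth roots of unity equals 0 for n > 1 (geometric series with r ≠ 1).

0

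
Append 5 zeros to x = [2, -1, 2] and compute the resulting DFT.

Original 3-point DFT: [3, 1.5000+2.5981i, 1.5000-2.5981i]
Zero-padded 8-point DFT provides frequency interpolation.

DFT_8([x, 0, ...]) = [3, 1.2929-1.2929i, 1i, 2.7071+2.7071i, 5, 2.7071-2.7071i, -1i, 1.2929+1.2929i]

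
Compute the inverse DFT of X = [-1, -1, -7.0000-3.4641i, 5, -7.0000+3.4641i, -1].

x[n] = (1/6) Σ(k=0 to 5) X[k] · e^(2πikn/6)

Computing each x[n]:
x[0] = -2
x[1] = 1
x[2] = 1
x[3] = -3
x[4] = 3
x[5] = -1

x = [-2, 1, 1, -3, 3, -1]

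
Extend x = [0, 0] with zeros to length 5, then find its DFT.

Original 2-point DFT: [0, 0]
Zero-padded 5-point DFT provides frequency interpolation.

DFT_5([x, 0, ...]) = [0, 0, 0, 0, 0]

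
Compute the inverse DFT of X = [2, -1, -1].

x[n] = (1/3) Σ(k=0 to 2) X[k] · e^(2πikn/3)

Computing each x[n]:
x[0] = 0
x[1] = 1
x[2] = 1

x = [0, 1, 1]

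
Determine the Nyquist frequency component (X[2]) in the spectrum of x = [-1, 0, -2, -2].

X[2] = Σ(n=0 to 3) x[n] · ω_4^(2n) where ω_4 = e^(-2πi/4)
= (-1)·ω_4^0 + (0)·ω_4^2 + (-2)·ω_4^4 + (-2)·ω_4^6

X[2] = -1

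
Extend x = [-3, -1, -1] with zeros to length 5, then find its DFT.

Original 3-point DFT: [-5, -2, -2]
Zero-padded 5-point DFT provides frequency interpolation.

DFT_5([x, 0, ...]) = [-5, -2.5000+1.5388i, -2.5000-0.3633i, -2.5000+0.3633i, -2.5000-1.5388i]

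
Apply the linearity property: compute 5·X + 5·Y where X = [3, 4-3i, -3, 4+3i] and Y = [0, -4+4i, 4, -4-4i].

By linearity: DFT(5x + 5y) = 5·DFT(x) + 5·DFT(y)
= 5·[3, 4-3i, -3, 4+3i] + 5·[0, -4+4i, 4, -4-4i]

Computing element-wise:
Z[0] = 5·(3) + 5·(0) = 15
Z[1] = 5·(4-3i) + 5·(-4+4i) = 5i
Z[2] = 5·(-3) + 5·(4) = 5
Z[3] = 5·(4+3i) + 5·(-4-4i) = -5i

DFT(5x + 5y) = 5·X + 5·Y = [15, 5i, 5, -5i]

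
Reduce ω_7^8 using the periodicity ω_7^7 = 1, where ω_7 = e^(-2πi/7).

Since ω_7^7 = 1, powers reduce modulo 7.
8 mod 7 = 1
So ω_7^8 = ω_7^1 = e^(-2πi·1/7)

ω_7^8 = ω_7^1 = 0.6235-0.7818i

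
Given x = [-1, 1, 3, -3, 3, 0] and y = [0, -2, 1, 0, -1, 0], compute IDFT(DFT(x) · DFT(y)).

(x ⊛ y)[n] = Σ(m=0 to 5) x[m] · y[(n-m) mod 6]

Computing each output sample:
(x ⊛ y)[0] = 0
(x ⊛ y)[1] = 5
(x ⊛ y)[2] = -6
(x ⊛ y)[3] = -5
(x ⊛ y)[4] = 10
(x ⊛ y)[5] = -10

x ⊛ y = [0, 5, -6, -5, 10, -10]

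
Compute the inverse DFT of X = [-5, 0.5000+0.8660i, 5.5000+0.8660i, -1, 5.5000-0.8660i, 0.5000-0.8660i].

x[n] = (1/6) Σ(k=0 to 5) X[k] · e^(2πikn/6)

Computing each x[n]:
x[0] = 1
x[1] = -2
x[2] = -2
x[3] = 1
x[4] = -2
x[5] = -1

x = [1, -2, -2, 1, -2, -1]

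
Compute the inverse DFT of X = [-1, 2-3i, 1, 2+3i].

x[n] = (1/4) Σ(k=0 to 3) X[k] · e^(2πikn/4)

Computing each x[n]:
x[0] = 1
x[1] = 1
x[2] = -1
x[3] = -2

x = [1, 1, -1, -2]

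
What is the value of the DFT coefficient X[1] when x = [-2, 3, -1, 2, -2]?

X[1] = Σ(n=0 to 4) x[n] · ω_5^(1n) where ω_5 = e^(-2πi/5)
= (-2)·ω_5^0 + (3)·ω_5^1 + (-1)·ω_5^2 + (2)·ω_5^3 + (-2)·ω_5^4

X[1] = -2.5000-2.9919i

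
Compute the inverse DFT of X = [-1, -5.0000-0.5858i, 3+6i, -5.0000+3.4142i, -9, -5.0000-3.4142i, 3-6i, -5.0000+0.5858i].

x[n] = (1/8) Σ(k=0 to 7) X[k] · e^(2πikn/8)

Computing each x[n]:
x[0] = -3
x[1] = -1
x[2] = -1
x[3] = 2
x[4] = 2
x[5] = 0
x[6] = -3
x[7] = 3

x = [-3, -1, -1, 2, 2, 0, -3, 3]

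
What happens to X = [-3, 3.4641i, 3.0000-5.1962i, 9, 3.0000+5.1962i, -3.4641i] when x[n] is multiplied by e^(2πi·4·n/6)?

Modulation property: DFT(ω_6^(-4n)·x[n]) = X[(k-4) mod 6], so circularly shift X by 4 positions.

X[k-4] = [3.0000-5.1962i, 9, 3.0000+5.1962i, -3.4641i, -3, 3.4641i]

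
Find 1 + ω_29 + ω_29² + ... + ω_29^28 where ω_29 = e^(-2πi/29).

Sum of all nth roots of unity equals 0 for n > 1 (geometric series with r ≠ 1).

0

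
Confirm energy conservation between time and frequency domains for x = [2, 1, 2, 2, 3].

Time domain:
Σ|x[n]|² = |2|² + |1|² + |2|² + |2|² + |3|² = 22.0000

Frequency domain:
(1/5)Σ|X[k]|² = (1/5)(|10|² + |1.9021i|² + |1.1756i|² + |-1.1756i|² + |-1.9021i|²) = (1/5)·110.0000 = 22.0000

Both sides agree, confirming Parseval's theorem.

Σ|x[n]|² = (1/N)Σ|X[k]|² = 22.0000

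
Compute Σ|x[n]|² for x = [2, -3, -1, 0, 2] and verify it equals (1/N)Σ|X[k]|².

Time domain:
Σ|x[n]|² = |2|² + |-3|² + |-1|² + |0|² + |2|² = 18.0000

Frequency domain:
(1/5)Σ|X[k]|² = (1/5)(|0|² + |2.5000+5.3431i|² + |2.5000+1.9879i|² + |2.5000-1.9879i|² + |2.5000-5.3431i|²) = (1/5)·90.0000 = 18.0000

Both sides agree, confirming Parseval's theorem.

Σ|x[n]|² = (1/N)Σ|X[k]|² = 18.0000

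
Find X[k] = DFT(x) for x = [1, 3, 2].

X[k] = Σ(n=0 to 2) x[n] · ω_3^(nk)
where ω_3 = e^(-2πi/3)

Computing each X[k]:
X[0] = 6
X[1] = -1.5000-0.8660i
X[2] = -1.5000+0.8660i

X = [6, -1.5000-0.8660i, -1.5000+0.8660i]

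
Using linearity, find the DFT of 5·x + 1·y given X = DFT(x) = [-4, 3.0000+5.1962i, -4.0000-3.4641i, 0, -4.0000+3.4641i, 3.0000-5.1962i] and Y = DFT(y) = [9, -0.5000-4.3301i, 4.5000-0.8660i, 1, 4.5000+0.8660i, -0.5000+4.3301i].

By linearity: DFT(5x + 1y) = 5·DFT(x) + 1·DFT(y)
= 5·[-4, 3.0000+5.1962i, -4.0000-3.4641i, 0, -4.0000+3.4641i, 3.0000-5.1962i] + 1·[9, -0.5000-4.3301i, 4.5000-0.8660i, 1, 4.5000+0.8660i, -0.5000+4.3301i]

Computing element-wise:
Z[0] = 5·(-4) + 1·(9) = -11
Z[1] = 5·(3.0000+5.1962i) + 1·(-0.5000-4.3301i) = 14.5000+21.6509i
Z[2] = 5·(-4.0000-3.4641i) + 1·(4.5000-0.8660i) = -15.5000-18.1865i
Z[3] = 5·(0) + 1·(1) = 1
Z[4] = 5·(-4.0000+3.4641i) + 1·(4.5000+0.8660i) = -15.5000+18.1865i
Z[5] = 5·(3.0000-5.1962i) + 1·(-0.5000+4.3301i) = 14.5000-21.6509i

DFT(5x + 1y) = 5·X + 1·Y = [-11, 14.5000+21.6509i, -15.5000-18.1865i, 1, -15.5000+18.1865i, 14.5000-21.6509i]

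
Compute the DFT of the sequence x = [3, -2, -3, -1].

X[k] = Σ(n=0 to 3) x[n] · ω_4^(nk)
where ω_4 = e^(-2πi/4)

Computing each X[k]:
X[0] = -3
X[1] = 6+1i
X[2] = 3
X[3] = 6-1i

X = [-3, 6+1i, 3, 6-1i]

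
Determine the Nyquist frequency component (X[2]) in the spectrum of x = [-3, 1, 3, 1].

X[2] = Σ(n=0 to 3) x[n] · ω_4^(2n) where ω_4 = e^(-2πi/4)
= (-3)·ω_4^0 + (1)·ω_4^2 + (3)·ω_4^4 + (1)·ω_4^6

X[2] = -2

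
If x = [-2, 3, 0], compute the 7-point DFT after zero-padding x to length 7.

Original 3-point DFT: [1, -3.5000-2.5981i, -3.5000+2.5981i]
Zero-padded 7-point DFT provides frequency interpolation.

DFT_7([x, 0, ...]) = [1, -0.1295-2.3455i, -2.6676-2.9248i, -4.7029-1.3017i, -4.7029+1.3017i, -2.6676+2.9248i, -0.1295+2.3455i]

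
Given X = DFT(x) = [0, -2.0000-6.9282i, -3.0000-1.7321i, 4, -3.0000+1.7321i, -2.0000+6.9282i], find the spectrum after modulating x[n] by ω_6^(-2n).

Modulation property: DFT(ω_6^(-2n)·x[n]) = X[(k-2) mod 6], so circularly shift X by 2 positions.

X[k-2] = [-3.0000+1.7321i, -2.0000+6.9282i, 0, -2.0000-6.9282i, -3.0000-1.7321i, 4]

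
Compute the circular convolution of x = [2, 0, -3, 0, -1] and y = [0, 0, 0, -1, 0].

(x ⊛ y)[n] = Σ(m=0 to 4) x[m] · y[(n-m) mod 5]

Computing each output sample:
(x ⊛ y)[0] = 3
(x ⊛ y)[1] = 0
(x ⊛ y)[2] = 1
(x ⊛ y)[3] = -2
(x ⊛ y)[4] = 0

x ⊛ y = [3, 0, 1, -2, 0]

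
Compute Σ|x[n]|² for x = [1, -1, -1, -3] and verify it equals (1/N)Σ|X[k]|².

Time domain:
Σ|x[n]|² = |1|² + |-1|² + |-1|² + |-3|² = 12.0000

Frequency domain:
(1/4)Σ|X[k]|² = (1/4)(|-4|² + |2-2i|² + |4|² + |2+2i|²) = (1/4)·48.0000 = 12.0000

Both sides agree, confirming Parseval's theorem.

Σ|x[n]|² = (1/N)Σ|X[k]|² = 12.0000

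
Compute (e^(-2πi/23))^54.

Since ω_23^23 = 1, powers reduce modulo 23.
54 mod 23 = 8
So ω_23^54 = ω_23^8 = e^(-2πi·8/23)

ω_23^54 = ω_23^8 = -0.5767-0.8170i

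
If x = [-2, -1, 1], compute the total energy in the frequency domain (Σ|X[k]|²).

Parseval: Σ|x[n]|² = (1/N)Σ|X[k]|², so Σ|X[k]|² = N·Σ|x[n]|² = 3·6.0000

Σ|X[k]|² = N·Σ|x[n]|² = 3·6.0000 = 18.0000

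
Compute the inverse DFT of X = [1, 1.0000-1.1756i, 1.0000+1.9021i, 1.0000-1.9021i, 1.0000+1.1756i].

x[n] = (1/5) Σ(k=0 to 4) X[k] · e^(2πikn/5)

Computing each x[n]:
x[0] = 1
x[1] = 0
x[2] = 1
x[3] = -1
x[4] = 0

x = [1, 0, 1, -1, 0]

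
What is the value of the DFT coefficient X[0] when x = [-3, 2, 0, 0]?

X[0] = Σ(n=0 to 3) x[n] · ω_4^0 = Σ x[n]
= (-3) + (2) + (0) + (0)

X[0] = -1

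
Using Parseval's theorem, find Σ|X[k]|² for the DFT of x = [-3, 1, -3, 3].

Parseval: Σ|x[n]|² = (1/N)Σ|X[k]|², so Σ|X[k]|² = N·Σ|x[n]|² = 4·28.0000

Σ|X[k]|² = N·Σ|x[n]|² = 4·28.0000 = 112.0000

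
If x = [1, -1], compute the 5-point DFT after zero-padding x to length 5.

Original 2-point DFT: [0, 2]
Zero-padded 5-point DFT provides frequency interpolation.

DFT_5([x, 0, ...]) = [0, 0.6910+0.9511i, 1.8090+0.5878i, 1.8090-0.5878i, 0.6910-0.9511i]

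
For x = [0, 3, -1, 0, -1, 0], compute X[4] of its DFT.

X[4] = Σ(n=0 to 5) x[n] · ω_6^(4n) where ω_6 = e^(-2πi/6)
= (0)·ω_6^0 + (3)·ω_6^4 + (-1)·ω_6^8 + (0)·ω_6^12 + (-1)·ω_6^16 + (0)·ω_6^20

X[4] = -0.5000+2.5981i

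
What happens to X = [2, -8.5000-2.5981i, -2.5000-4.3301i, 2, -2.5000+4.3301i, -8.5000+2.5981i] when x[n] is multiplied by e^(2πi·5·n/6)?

Modulation property: DFT(ω_6^(-5n)·x[n]) = X[(k-5) mod 6], so circularly shift X by 5 positions.

X[k-5] = [-8.5000-2.5981i, -2.5000-4.3301i, 2, -2.5000+4.3301i, -8.5000+2.5981i, 2]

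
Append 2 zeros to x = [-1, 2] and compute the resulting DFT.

Original 2-point DFT: [1, -3]
Zero-padded 4-point DFT provides frequency interpolation.

DFT_4([x, 0, ...]) = [1, -1-2i, -3, -1+2i]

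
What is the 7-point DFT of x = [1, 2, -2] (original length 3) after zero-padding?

Original 3-point DFT: [1, 1.0000-3.4641i, 1.0000+3.4641i]
Zero-padded 7-point DFT provides frequency interpolation.

DFT_7([x, 0, ...]) = [1, 2.6920+0.3862i, 2.3569-2.8176i, -2.0489-2.4314i, -2.0489+2.4314i, 2.3569+2.8176i, 2.6920-0.3862i]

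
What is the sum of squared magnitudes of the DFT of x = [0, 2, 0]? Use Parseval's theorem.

Parseval: Σ|x[n]|² = (1/N)Σ|X[k]|², so Σ|X[k]|² = N·Σ|x[n]|² = 3·4.0000

Σ|X[k]|² = N·Σ|x[n]|² = 3·4.0000 = 12.0000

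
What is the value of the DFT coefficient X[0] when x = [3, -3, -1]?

X[0] = Σ(n=0 to 2) x[n] · ω_3^0 = Σ x[n]
= (3) + (-3) + (-1)

X[0] = -1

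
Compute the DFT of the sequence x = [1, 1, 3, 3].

X[k] = Σ(n=0 to 3) x[n] · ω_4^(nk)
where ω_4 = e^(-2πi/4)

Computing each X[k]:
X[0] = 8
X[1] = -2+2i
X[2] = 0
X[3] = -2-2i

X = [8, -2+2i, 0, -2-2i]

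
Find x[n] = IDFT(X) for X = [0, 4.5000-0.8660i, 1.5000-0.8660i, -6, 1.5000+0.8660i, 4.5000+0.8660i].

x[n] = (1/6) Σ(k=0 to 5) X[k] · e^(2πikn/6)

Computing each x[n]:
x[0] = 1
x[1] = 2
x[2] = -2
x[3] = 0
x[4] = -2
x[5] = 1

x = [1, 2, -2, 0, -2, 1]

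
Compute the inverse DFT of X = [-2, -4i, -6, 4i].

x[n] = (1/4) Σ(k=0 to 3) X[k] · e^(2πikn/4)

Computing each x[n]:
x[0] = -2
x[1] = 3
x[2] = -2
x[3] = -1

x = [-2, 3, -2, -1]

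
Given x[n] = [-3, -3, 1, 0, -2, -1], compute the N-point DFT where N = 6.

X[k] = Σ(n=0 to 5) x[n] · ω_6^(nk)
where ω_6 = e^(-2πi/6)

Computing each X[k]:
X[0] = -8
X[1] = -4.5000-0.8660i
X[2] = -0.5000+4.3301i
X[3] = 0
X[4] = -0.5000-4.3301i
X[5] = -4.5000+0.8660i

X = [-8, -4.5000-0.8660i, -0.5000+4.3301i, 0, -0.5000-4.3301i, -4.5000+0.8660i]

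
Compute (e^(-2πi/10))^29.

Since ω_10^10 = 1, powers reduce modulo 10.
29 mod 10 = 9
So ω_10^29 = ω_10^9 = e^(-2πi·9/10)

ω_10^29 = ω_10^9 = 0.8090+0.5878i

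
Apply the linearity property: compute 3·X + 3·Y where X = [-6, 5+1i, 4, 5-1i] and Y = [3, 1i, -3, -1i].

By linearity: DFT(3x + 3y) = 3·DFT(x) + 3·DFT(y)
= 3·[-6, 5+1i, 4, 5-1i] + 3·[3, 1i, -3, -1i]

Computing element-wise:
Z[0] = 3·(-6) + 3·(3) = -9
Z[1] = 3·(5+1i) + 3·(1i) = 15+6i
Z[2] = 3·(4) + 3·(-3) = 3
Z[3] = 3·(5-1i) + 3·(-1i) = 15-6i

DFT(3x + 3y) = 3·X + 3·Y = [-9, 15+6i, 3, 15-6i]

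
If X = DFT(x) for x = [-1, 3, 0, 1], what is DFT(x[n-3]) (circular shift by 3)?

Time shift by 3: X_shifted[k] = ω_4^(3k) · X[k]
Shifted x = [3, 0, 1, -1]

DFT(x[n-3]) = [3, 2-1i, 5, 2+1i]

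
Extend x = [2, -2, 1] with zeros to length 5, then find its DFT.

Original 3-point DFT: [1, 2.5000+2.5981i, 2.5000-2.5981i]
Zero-padded 5-point DFT provides frequency interpolation.

DFT_5([x, 0, ...]) = [1, 0.5729+1.3143i, 3.9271+2.1266i, 3.9271-2.1266i, 0.5729-1.3143i]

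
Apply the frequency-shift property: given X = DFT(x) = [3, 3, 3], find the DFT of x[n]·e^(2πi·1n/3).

Modulation property: DFT(ω_3^(-1n)·x[n]) = X[(k-1) mod 3], so circularly shift X by 1 positions.

X[k-1] = [3, 3, 3]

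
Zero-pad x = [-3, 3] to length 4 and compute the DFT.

Original 2-point DFT: [0, -6]
Zero-padded 4-point DFT provides frequency interpolation.

DFT_4([x, 0, ...]) = [0, -3-3i, -6, -3+3i]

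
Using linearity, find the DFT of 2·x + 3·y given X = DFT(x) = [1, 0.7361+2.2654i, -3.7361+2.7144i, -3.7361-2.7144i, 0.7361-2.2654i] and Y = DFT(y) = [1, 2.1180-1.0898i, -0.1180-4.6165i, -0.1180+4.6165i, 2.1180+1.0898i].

By linearity: DFT(2x + 3y) = 2·DFT(x) + 3·DFT(y)
= 2·[1, 0.7361+2.2654i, -3.7361+2.7144i, -3.7361-2.7144i, 0.7361-2.2654i] + 3·[1, 2.1180-1.0898i, -0.1180-4.6165i, -0.1180+4.6165i, 2.1180+1.0898i]

Computing element-wise:
Z[0] = 2·(1) + 3·(1) = 5
Z[1] = 2·(0.7361+2.2654i) + 3·(2.1180-1.0898i) = 7.8262+1.2614i
Z[2] = 2·(-3.7361+2.7144i) + 3·(-0.1180-4.6165i) = -7.8262-8.4207i
Z[3] = 2·(-3.7361-2.7144i) + 3·(-0.1180+4.6165i) = -7.8262+8.4207i
Z[4] = 2·(0.7361-2.2654i) + 3·(2.1180+1.0898i) = 7.8262-1.2614i

DFT(2x + 3y) = 2·X + 3·Y = [5, 7.8262+1.2614i, -7.8262-8.4207i, -7.8262+8.4207i, 7.8262-1.2614i]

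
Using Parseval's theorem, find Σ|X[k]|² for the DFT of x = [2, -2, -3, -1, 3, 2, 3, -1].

Parseval: Σ|x[n]|² = (1/N)Σ|X[k]|², so Σ|X[k]|² = N·Σ|x[n]|² = 8·41.0000

Σ|X[k]|² = N·Σ|x[n]|² = 8·41.0000 = 328.0000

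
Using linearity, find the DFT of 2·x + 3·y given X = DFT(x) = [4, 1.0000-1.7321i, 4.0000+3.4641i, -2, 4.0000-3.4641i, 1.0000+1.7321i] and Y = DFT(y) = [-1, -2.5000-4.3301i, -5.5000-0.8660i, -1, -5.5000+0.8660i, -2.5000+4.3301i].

By linearity: DFT(2x + 3y) = 2·DFT(x) + 3·DFT(y)
= 2·[4, 1.0000-1.7321i, 4.0000+3.4641i, -2, 4.0000-3.4641i, 1.0000+1.7321i] + 3·[-1, -2.5000-4.3301i, -5.5000-0.8660i, -1, -5.5000+0.8660i, -2.5000+4.3301i]

Computing element-wise:
Z[0] = 2·(4) + 3·(-1) = 5
Z[1] = 2·(1.0000-1.7321i) + 3·(-2.5000-4.3301i) = -5.5000-16.4545i
Z[2] = 2·(4.0000+3.4641i) + 3·(-5.5000-0.8660i) = -8.5000+4.3302i
Z[3] = 2·(-2) + 3·(-1) = -7
Z[4] = 2·(4.0000-3.4641i) + 3·(-5.5000+0.8660i) = -8.5000-4.3302i
Z[5] = 2·(1.0000+1.7321i) + 3·(-2.5000+4.3301i) = -5.5000+16.4545i

DFT(2x + 3y) = 2·X + 3·Y = [5, -5.5000-16.4545i, -8.5000+4.3302i, -7, -8.5000-4.3302i, -5.5000+16.4545i]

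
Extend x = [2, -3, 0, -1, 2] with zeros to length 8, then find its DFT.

Original 5-point DFT: [0, 2.5000+4.1675i, 2.5000+3.8900i, 2.5000-3.8900i, 2.5000-4.1675i]
Zero-padded 8-point DFT provides frequency interpolation.

DFT_8([x, 0, ...]) = [0, -1.4142+2.8284i, 4+2i, 1.4142+2.8284i, 8, 1.4142-2.8284i, 4-2i, -1.4142-2.8284i]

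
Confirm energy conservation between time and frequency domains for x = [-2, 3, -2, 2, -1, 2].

Time domain:
Σ|x[n]|² = |-2|² + |3|² + |-2|² + |2|² + |-1|² + |2|² = 26.0000

Frequency domain:
(1/6)Σ|X[k]|² = (1/6)(|2|² + |0|² + |-1.0000-1.7321i|² + |-12|² + |-1.0000+1.7321i|² + |0|²) = (1/6)·156.0000 = 26.0000

Both sides agree, confirming Parseval's theorem.

Σ|x[n]|² = (1/N)Σ|X[k]|² = 26.0000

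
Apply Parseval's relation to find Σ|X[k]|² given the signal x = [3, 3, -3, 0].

Parseval: Σ|x[n]|² = (1/N)Σ|X[k]|², so Σ|X[k]|² = N·Σ|x[n]|² = 4·27.0000

Σ|X[k]|² = N·Σ|x[n]|² = 4·27.0000 = 108.0000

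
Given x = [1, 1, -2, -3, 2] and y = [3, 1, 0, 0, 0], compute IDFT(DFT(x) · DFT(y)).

(x ⊛ y)[n] = Σ(m=0 to 4) x[m] · y[(n-m) mod 5]

Computing each output sample:
(x ⊛ y)[0] = 5
(x ⊛ y)[1] = 4
(x ⊛ y)[2] = -5
(x ⊛ y)[3] = -11
(x ⊛ y)[4] = 3

x ⊛ y = [5, 4, -5, -11, 3]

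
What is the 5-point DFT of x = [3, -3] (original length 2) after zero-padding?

Original 2-point DFT: [0, 6]
Zero-padded 5-point DFT provides frequency interpolation.

DFT_5([x, 0, ...]) = [0, 2.0729+2.8532i, 5.4271+1.7634i, 5.4271-1.7634i, 2.0729-2.8532i]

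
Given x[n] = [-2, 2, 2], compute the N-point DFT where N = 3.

X[k] = Σ(n=0 to 2) x[n] · ω_3^(nk)
where ω_3 = e^(-2πi/3)

Computing each X[k]:
X[0] = 2
X[1] = -4
X[2] = -4

X = [2, -4, -4]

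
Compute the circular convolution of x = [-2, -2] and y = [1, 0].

(x ⊛ y)[n] = Σ(m=0 to 1) x[m] · y[(n-m) mod 2]

Computing each output sample:
(x ⊛ y)[0] = -2
(x ⊛ y)[1] = -2

x ⊛ y = [-2, -2]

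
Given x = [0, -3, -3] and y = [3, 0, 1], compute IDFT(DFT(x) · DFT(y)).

(x ⊛ y)[n] = Σ(m=0 to 2) x[m] · y[(n-m) mod 3]

Computing each output sample:
(x ⊛ y)[0] = -3
(x ⊛ y)[1] = -12
(x ⊛ y)[2] = -9

x ⊛ y = [-3, -12, -9]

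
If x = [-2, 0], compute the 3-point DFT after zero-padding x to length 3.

Original 2-point DFT: [-2, -2]
Zero-padded 3-point DFT provides frequency interpolation.

DFT_3([x, 0, ...]) = [-2, -2, -2]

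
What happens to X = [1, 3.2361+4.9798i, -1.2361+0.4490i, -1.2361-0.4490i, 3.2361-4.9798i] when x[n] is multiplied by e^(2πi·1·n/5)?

Modulation property: DFT(ω_5^(-1n)·x[n]) = X[(k-1) mod 5], so circularly shift X by 1 positions.

X[k-1] = [3.2361-4.9798i, 1, 3.2361+4.9798i, -1.2361+0.4490i, -1.2361-0.4490i]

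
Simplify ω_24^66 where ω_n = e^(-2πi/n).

Since ω_24^24 = 1, powers reduce modulo 24.
66 mod 24 = 18
So ω_24^66 = ω_24^18 = e^(-2πi·18/24)

ω_24^66 = ω_24^18 = 1i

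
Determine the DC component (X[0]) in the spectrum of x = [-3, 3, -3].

X[0] = Σ(n=0 to 2) x[n] · ω_3^0 = Σ x[n]
= (-3) + (3) + (-3)

X[0] = -3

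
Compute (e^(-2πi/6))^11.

Since ω_6^6 = 1, powers reduce modulo 6.
11 mod 6 = 5
So ω_6^11 = ω_6^5 = e^(-2πi·5/6)

ω_6^11 = ω_6^5 = 0.5000+0.8660i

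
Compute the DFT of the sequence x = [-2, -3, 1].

X[k] = Σ(n=0 to 2) x[n] · ω_3^(nk)
where ω_3 = e^(-2πi/3)

Computing each X[k]:
X[0] = -4
X[1] = -1.0000+3.4641i
X[2] = -1.0000-3.4641i

X = [-4, -1.0000+3.4641i, -1.0000-3.4641i]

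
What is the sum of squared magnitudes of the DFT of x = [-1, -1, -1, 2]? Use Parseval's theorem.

Parseval: Σ|x[n]|² = (1/N)Σ|X[k]|², so Σ|X[k]|² = N·Σ|x[n]|² = 4·7.0000

Σ|X[k]|² = N·Σ|x[n]|² = 4·7.0000 = 28.0000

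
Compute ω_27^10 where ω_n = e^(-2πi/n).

ω_27^10 = e^(-2πi·10/27)
= cos(-2π·10/27) + i·sin(-2π·10/27)
= cos(-20π/27) + i·sin(-20π/27)

ω_27^10 = cos(-20π/27) + i·sin(-20π/27) = -0.6862-0.7274i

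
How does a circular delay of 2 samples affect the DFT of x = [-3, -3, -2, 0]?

Time shift by 2: X_shifted[k] = ω_4^(2k) · X[k]
Shifted x = [-2, 0, -3, -3]

DFT(x[n-2]) = [-8, 1-3i, -2, 1+3i]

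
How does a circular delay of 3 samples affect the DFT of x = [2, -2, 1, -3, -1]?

Time shift by 3: X_shifted[k] = ω_5^(3k) · X[k]
Shifted x = [1, -3, -1, 2, -2]

DFT(x[n-3]) = [-3, -1.3541+2.7144i, 5.3541-2.2654i, 5.3541+2.2654i, -1.3541-2.7144i]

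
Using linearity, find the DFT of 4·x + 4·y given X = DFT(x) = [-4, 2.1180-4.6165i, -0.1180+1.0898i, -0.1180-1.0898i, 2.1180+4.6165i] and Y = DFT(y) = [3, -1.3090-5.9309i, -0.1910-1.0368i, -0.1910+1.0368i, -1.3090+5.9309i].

By linearity: DFT(4x + 4y) = 4·DFT(x) + 4·DFT(y)
= 4·[-4, 2.1180-4.6165i, -0.1180+1.0898i, -0.1180-1.0898i, 2.1180+4.6165i] + 4·[3, -1.3090-5.9309i, -0.1910-1.0368i, -0.1910+1.0368i, -1.3090+5.9309i]

Computing element-wise:
Z[0] = 4·(-4) + 4·(3) = -4
Z[1] = 4·(2.1180-4.6165i) + 4·(-1.3090-5.9309i) = 3.2360-42.1896i
Z[2] = 4·(-0.1180+1.0898i) + 4·(-0.1910-1.0368i) = -1.2360+0.2120i
Z[3] = 4·(-0.1180-1.0898i) + 4·(-0.1910+1.0368i) = -1.2360-0.2120i
Z[4] = 4·(2.1180+4.6165i) + 4·(-1.3090+5.9309i) = 3.2360+42.1896i

DFT(4x + 4y) = 4·X + 4·Y = [-4, 3.2360-42.1896i, -1.2360+0.2120i, -1.2360-0.2120i, 3.2360+42.1896i]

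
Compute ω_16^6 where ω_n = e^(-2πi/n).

ω_16^6 = e^(-2πi·6/16)
= cos(-2π·6/16) + i·sin(-2π·6/16)
= cos(-12π/16) + i·sin(-12π/16)

ω_16^6 = cos(-12π/16) + i·sin(-12π/16) = -0.7071-0.7071i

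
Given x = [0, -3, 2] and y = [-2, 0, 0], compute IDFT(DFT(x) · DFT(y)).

(x ⊛ y)[n] = Σ(m=0 to 2) x[m] · y[(n-m) mod 3]

Computing each output sample:
(x ⊛ y)[0] = 0
(x ⊛ y)[1] = 6
(x ⊛ y)[2] = -4

x ⊛ y = [0, 6, -4]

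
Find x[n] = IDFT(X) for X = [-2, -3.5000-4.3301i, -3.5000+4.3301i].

x[n] = (1/3) Σ(k=0 to 2) X[k] · e^(2πikn/3)

Computing each x[n]:
x[0] = -3
x[1] = 3
x[2] = -2

x = [-3, 3, -2]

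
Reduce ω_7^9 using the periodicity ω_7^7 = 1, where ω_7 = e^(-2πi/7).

Since ω_7^7 = 1, powers reduce modulo 7.
9 mod 7 = 2
So ω_7^9 = ω_7^2 = e^(-2πi·2/7)

ω_7^9 = ω_7^2 = -0.2225-0.9749i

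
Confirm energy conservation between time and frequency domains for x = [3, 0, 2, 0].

Time domain:
Σ|x[n]|² = |3|² + |0|² + |2|² + |0|² = 13.0000

Frequency domain:
(1/4)Σ|X[k]|² = (1/4)(|5|² + |1|² + |5|² + |1|²) = (1/4)·52.0000 = 13.0000

Both sides agree, confirming Parseval's theorem.

Σ|x[n]|² = (1/N)Σ|X[k]|² = 13.0000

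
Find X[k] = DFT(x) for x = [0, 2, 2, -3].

X[k] = Σ(n=0 to 3) x[n] · ω_4^(nk)
where ω_4 = e^(-2πi/4)

Computing each X[k]:
X[0] = 1
X[1] = -2-5i
X[2] = 3
X[3] = -2+5i

X = [1, -2-5i, 3, -2+5i]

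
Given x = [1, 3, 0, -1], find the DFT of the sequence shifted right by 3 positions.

Time shift by 3: X_shifted[k] = ω_4^(3k) · X[k]
Shifted x = [3, 0, -1, 1]

DFT(x[n-3]) = [3, 4+1i, 1, 4-1i]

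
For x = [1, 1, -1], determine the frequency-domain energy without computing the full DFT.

Parseval: Σ|x[n]|² = (1/N)Σ|X[k]|², so Σ|X[k]|² = N·Σ|x[n]|² = 3·3.0000

Σ|X[k]|² = N·Σ|x[n]|² = 3·3.0000 = 9.0000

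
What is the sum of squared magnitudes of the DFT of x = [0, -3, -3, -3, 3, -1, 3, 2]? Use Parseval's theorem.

Parseval: Σ|x[n]|² = (1/N)Σ|X[k]|², so Σ|X[k]|² = N·Σ|x[n]|² = 8·50.0000

Σ|X[k]|² = N·Σ|x[n]|² = 8·50.0000 = 400.0000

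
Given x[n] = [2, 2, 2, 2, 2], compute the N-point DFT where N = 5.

X[k] = Σ(n=0 to 4) x[n] · ω_5^(nk)
where ω_5 = e^(-2πi/5)

Computing each X[k]:
X[0] = 10
X[1] = 0
X[2] = 0
X[3] = 0
X[4] = 0

X = [10, 0, 0, 0, 0]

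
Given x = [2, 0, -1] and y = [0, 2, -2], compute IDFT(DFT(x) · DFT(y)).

(x ⊛ y)[n] = Σ(m=0 to 2) x[m] · y[(n-m) mod 3]

Computing each output sample:
(x ⊛ y)[0] = -2
(x ⊛ y)[1] = 6
(x ⊛ y)[2] = -4

x ⊛ y = [-2, 6, -4]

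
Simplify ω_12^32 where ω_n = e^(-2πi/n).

Since ω_12^12 = 1, powers reduce modulo 12.
32 mod 12 = 8
So ω_12^32 = ω_12^8 = e^(-2πi·8/12)

ω_12^32 = ω_12^8 = -0.5000+0.8660i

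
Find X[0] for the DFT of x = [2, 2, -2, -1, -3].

X[0] = Σ(n=0 to 4) x[n] · ω_5^0 = Σ x[n]
= (2) + (2) + (-2) + (-1) + (-3)

X[0] = -2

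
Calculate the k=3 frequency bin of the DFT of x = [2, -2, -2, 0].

X[3] = Σ(n=0 to 3) x[n] · ω_4^(3n) where ω_4 = e^(-2πi/4)
= (2)·ω_4^0 + (-2)·ω_4^3 + (-2)·ω_4^6 + (0)·ω_4^9

X[3] = 4-2i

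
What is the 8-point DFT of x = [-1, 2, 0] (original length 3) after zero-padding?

Original 3-point DFT: [1, -2.0000-1.7321i, -2.0000+1.7321i]
Zero-padded 8-point DFT provides frequency interpolation.

DFT_8([x, 0, ...]) = [1, 0.4142-1.4142i, -1-2i, -2.4142-1.4142i, -3, -2.4142+1.4142i, -1+2i, 0.4142+1.4142i]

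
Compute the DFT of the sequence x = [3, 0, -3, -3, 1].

X[k] = Σ(n=0 to 4) x[n] · ω_5^(nk)
where ω_5 = e^(-2πi/5)

Computing each X[k]:
X[0] = -2
X[1] = 8.1631+0.9511i
X[2] = 0.3369+0.5878i
X[3] = 0.3369-0.5878i
X[4] = 8.1631-0.9511i

X = [-2, 8.1631+0.9511i, 0.3369+0.5878i, 0.3369-0.5878i, 8.1631-0.9511i]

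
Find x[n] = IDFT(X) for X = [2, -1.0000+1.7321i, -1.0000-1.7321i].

x[n] = (1/3) Σ(k=0 to 2) X[k] · e^(2πikn/3)

Computing each x[n]:
x[0] = 0
x[1] = 0
x[2] = 2

x = [0, 0, 2]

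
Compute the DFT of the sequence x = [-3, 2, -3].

X[k] = Σ(n=0 to 2) x[n] · ω_3^(nk)
where ω_3 = e^(-2πi/3)

Computing each X[k]:
X[0] = -4
X[1] = -2.5000-4.3301i
X[2] = -2.5000+4.3301i

X = [-4, -2.5000-4.3301i, -2.5000+4.3301i]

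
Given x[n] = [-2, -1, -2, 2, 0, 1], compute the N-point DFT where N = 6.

X[k] = Σ(n=0 to 5) x[n] · ω_6^(nk)
where ω_6 = e^(-2πi/6)

Computing each X[k]:
X[0] = -2
X[1] = -3.0000+3.4641i
X[2] = 1
X[3] = -6
X[4] = 1
X[5] = -3.0000-3.4641i

X = [-2, -3.0000+3.4641i, 1, -6, 1, -3.0000-3.4641i]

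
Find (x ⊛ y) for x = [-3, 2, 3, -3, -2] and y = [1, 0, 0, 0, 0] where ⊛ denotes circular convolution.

(x ⊛ y)[n] = Σ(m=0 to 4) x[m] · y[(n-m) mod 5]

Computing each output sample:
(x ⊛ y)[0] = -3
(x ⊛ y)[1] = 2
(x ⊛ y)[2] = 3
(x ⊛ y)[3] = -3
(x ⊛ y)[4] = -2

x ⊛ y = [-3, 2, 3, -3, -2]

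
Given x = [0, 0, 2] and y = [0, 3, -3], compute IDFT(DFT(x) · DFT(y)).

(x ⊛ y)[n] = Σ(m=0 to 2) x[m] · y[(n-m) mod 3]

Computing each output sample:
(x ⊛ y)[0] = 6
(x ⊛ y)[1] = -6
(x ⊛ y)[2] = 0

x ⊛ y = [6, -6, 0]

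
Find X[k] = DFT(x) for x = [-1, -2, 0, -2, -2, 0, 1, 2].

X[k] = Σ(n=0 to 7) x[n] · ω_8^(nk)
where ω_8 = e^(-2πi/8)

Computing each X[k]:
X[0] = -4
X[1] = 2.4142+5.2426i
X[2] = -4+2i
X[3] = -0.4142+3.2426i
X[4] = 0
X[5] = -0.4142-3.2426i
X[6] = -4-2i
X[7] = 2.4142-5.2426i

X = [-4, 2.4142+5.2426i, -4+2i, -0.4142+3.2426i, 0, -0.4142-3.2426i, -4-2i, 2.4142-5.2426i]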